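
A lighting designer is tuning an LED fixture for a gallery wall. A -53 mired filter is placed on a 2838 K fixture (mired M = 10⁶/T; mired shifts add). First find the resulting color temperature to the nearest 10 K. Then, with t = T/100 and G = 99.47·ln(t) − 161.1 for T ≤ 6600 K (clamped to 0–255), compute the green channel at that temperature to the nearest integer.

188

M_in = 10⁶/2838 = 352.36; M_out = 352.36 + (-53) = 299.36.
T_out = 10⁶/299.36 = 3340.5 K → 3340 K; t = 33.4.
G = 99.47·ln 33.4 − 161.1 = 99.47·3.5086 − 161.1 = 187.896.
Rounded: 188.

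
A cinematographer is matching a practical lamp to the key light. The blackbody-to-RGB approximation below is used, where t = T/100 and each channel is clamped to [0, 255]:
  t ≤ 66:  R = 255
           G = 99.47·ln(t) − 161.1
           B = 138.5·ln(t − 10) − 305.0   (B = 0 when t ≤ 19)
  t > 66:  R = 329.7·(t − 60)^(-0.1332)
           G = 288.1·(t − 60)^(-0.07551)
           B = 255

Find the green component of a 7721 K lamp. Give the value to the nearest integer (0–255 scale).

232

t = 7721/100 = 77.21; the t > 66 branch applies.
G = 288.1·(77.21 − 60)^(-0.07551) = 288.1·17.21^(-0.07551) = 288.1·0.80665 = 232.396.
Rounded: 232.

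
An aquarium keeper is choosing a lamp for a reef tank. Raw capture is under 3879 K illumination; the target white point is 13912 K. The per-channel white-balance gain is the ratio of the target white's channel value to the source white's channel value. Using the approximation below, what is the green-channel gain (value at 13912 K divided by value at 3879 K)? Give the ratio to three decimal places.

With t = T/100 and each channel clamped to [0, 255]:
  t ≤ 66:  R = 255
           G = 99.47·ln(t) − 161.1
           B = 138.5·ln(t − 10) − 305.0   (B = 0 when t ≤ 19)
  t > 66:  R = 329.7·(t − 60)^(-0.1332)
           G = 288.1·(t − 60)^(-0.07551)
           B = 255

1.021

At 3879 K (t = 38.79):
  G = 99.47·ln 38.79 − 161.1 = 99.47·3.6582 − 161.1 = 202.777.
At 13912 K (t = 139.12):
  G = 288.1·(139.12 − 60)^(-0.07551) = 288.1·79.12^(-0.07551) = 288.1·0.71889 = 207.111.
Gain = 207.111 / 202.777 = 1.0214 → 1.021.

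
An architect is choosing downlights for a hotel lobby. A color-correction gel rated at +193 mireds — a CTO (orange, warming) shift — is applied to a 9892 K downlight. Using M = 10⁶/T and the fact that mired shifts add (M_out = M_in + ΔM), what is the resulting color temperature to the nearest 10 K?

M_in = 10⁶/9892 = 101.09 mireds.
M_out = 101.09 + (+193) = 294.09 mireds.
T_out = 10⁶/294.09 = 3400.3 K → 3400 K.

3400 K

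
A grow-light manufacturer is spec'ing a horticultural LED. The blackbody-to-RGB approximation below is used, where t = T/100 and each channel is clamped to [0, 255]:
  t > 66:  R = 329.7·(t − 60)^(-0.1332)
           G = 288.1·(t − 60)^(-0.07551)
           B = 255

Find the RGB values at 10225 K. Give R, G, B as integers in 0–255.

R=200, G=217, B=255

t = 10225/100 = 102.25; the t > 66 branch applies.
R = 329.7·(102.25 − 60)^(-0.1332) = 329.7·42.25^(-0.1332) = 329.7·0.60735 = 200.244.
G = 288.1·(102.25 − 60)^(-0.07551) = 288.1·42.25^(-0.07551) = 288.1·0.75376 = 217.159.
B = 255 by definition for t > 66.
Rounded: (200, 217, 255).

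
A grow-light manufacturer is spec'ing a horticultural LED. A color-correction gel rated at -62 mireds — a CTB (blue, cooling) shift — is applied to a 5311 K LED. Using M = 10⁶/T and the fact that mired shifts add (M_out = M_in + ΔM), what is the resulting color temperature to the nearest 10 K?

7920 K

M_in = 10⁶/5311 = 188.29 mireds.
M_out = 188.29 + (-62) = 126.29 mireds.
T_out = 10⁶/126.29 = 7918.4 K → 7920 K.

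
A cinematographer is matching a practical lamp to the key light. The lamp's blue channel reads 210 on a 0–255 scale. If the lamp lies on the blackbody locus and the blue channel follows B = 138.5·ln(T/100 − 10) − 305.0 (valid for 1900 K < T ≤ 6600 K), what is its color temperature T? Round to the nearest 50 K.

5100 K

ln(t − 10) = (210 + 305.0) / 138.5 = 3.7184.
t − 10 = e^3.7184 = 41.199, so t = 51.199.
T = 100·t = 5120 K → 5100 K to the nearest 50 K.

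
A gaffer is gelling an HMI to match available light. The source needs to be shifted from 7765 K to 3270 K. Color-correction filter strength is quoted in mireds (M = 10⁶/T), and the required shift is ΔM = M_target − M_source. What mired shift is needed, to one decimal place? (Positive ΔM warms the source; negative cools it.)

+177.0 mireds

M_source = 10⁶/7765 = 128.783; M_target = 10⁶/3270 = 305.810.
ΔM = 305.810 − 128.783 = 177.027 → +177.0 mireds, a warming shift.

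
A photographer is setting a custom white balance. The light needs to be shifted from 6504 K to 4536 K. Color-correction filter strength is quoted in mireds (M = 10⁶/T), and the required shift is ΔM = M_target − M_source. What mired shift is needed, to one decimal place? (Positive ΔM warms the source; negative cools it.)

M_source = 10⁶/6504 = 153.752; M_target = 10⁶/4536 = 220.459.
ΔM = 220.459 − 153.752 = 66.707 → +66.7 mireds, a warming shift.

+66.7 mireds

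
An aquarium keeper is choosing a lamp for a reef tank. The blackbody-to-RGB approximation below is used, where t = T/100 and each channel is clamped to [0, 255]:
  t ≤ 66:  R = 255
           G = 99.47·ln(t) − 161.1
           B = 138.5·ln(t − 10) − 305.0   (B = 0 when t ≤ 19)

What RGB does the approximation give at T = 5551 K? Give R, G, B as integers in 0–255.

t = 5551/100 = 55.51; the t ≤ 66 branch applies.
R = 255 by definition for t ≤ 66.
G = 99.47·ln 55.51 − 161.1 = 99.47·4.0166 − 161.1 = 238.428.
B = 138.5·ln(55.51 − 10) − 305.0 = 138.5·ln 45.51 − 305.0 = 138.5·3.8179 − 305.0 = 223.784.
Rounded: (255, 238, 224).

R=255, G=238, B=224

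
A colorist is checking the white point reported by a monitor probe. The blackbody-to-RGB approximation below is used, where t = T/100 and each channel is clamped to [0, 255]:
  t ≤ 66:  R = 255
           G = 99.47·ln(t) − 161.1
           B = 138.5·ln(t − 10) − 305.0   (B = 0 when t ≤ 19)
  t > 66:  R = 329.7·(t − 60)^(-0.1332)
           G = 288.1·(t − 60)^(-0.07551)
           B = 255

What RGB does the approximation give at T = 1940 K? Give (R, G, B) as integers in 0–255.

t = 1940/100 = 19.4; the t ≤ 66 branch applies.
R = 255 by definition for t ≤ 66.
G = 99.47·ln 19.4 − 161.1 = 99.47·2.9653 − 161.1 = 133.856.
B = 138.5·ln(19.4 − 10) − 305.0 = 138.5·ln 9.4 − 305.0 = 138.5·2.2407 − 305.0 = 5.338.
Rounded: (255, 134, 5).

(255, 134, 5)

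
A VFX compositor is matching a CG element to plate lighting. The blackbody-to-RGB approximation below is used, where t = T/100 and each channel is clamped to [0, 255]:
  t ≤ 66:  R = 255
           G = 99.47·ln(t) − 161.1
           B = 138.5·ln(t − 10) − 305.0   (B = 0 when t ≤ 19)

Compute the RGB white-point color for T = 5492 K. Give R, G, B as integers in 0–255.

t = 5492/100 = 54.92; the t ≤ 66 branch applies.
R = 255 by definition for t ≤ 66.
G = 99.47·ln 54.92 − 161.1 = 99.47·4.0059 − 161.1 = 237.365.
B = 138.5·ln(54.92 − 10) − 305.0 = 138.5·ln 44.92 − 305.0 = 138.5·3.8049 − 305.0 = 221.976.
Rounded: (255, 237, 222).

R=255, G=237, B=222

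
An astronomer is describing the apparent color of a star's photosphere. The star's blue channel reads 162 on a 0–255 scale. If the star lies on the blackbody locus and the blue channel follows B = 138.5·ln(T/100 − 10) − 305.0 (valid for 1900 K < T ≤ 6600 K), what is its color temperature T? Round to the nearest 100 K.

3900 K

ln(t − 10) = (162 + 305.0) / 138.5 = 3.3718.
t − 10 = e^3.3718 = 29.132, so t = 39.132.
T = 100·t = 3913 K → 3900 K to the nearest 100 K.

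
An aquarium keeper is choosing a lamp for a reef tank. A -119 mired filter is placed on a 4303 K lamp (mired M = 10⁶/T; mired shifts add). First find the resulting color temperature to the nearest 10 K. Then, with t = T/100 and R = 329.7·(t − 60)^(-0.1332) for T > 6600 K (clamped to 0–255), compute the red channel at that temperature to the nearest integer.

M_in = 10⁶/4303 = 232.40; M_out = 232.40 + (-119) = 113.40.
T_out = 10⁶/113.40 = 8818.7 K → 8820 K; t = 88.2.
R = 329.7·(88.2 − 60)^(-0.1332) = 329.7·28.2^(-0.1332) = 329.7·0.64095 = 211.323.
Rounded: 211.

211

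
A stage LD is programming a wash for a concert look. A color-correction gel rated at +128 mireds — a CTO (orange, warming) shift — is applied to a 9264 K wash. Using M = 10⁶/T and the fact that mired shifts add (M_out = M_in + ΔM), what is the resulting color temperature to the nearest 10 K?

M_in = 10⁶/9264 = 107.94 mireds.
M_out = 107.94 + (+128) = 235.94 mireds.
T_out = 10⁶/235.94 = 4238.3 K → 4240 K.

4240 K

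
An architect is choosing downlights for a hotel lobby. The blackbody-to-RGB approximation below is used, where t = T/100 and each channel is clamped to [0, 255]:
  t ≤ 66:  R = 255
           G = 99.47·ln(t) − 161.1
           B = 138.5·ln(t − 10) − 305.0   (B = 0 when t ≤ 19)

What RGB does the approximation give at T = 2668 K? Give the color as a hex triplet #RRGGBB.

t = 2668/100 = 26.68; the t ≤ 66 branch applies.
R = 255 by definition for t ≤ 66.
G = 99.47·ln 26.68 − 161.1 = 99.47·3.2839 − 161.1 = 165.551.
B = 138.5·ln(26.68 − 10) − 305.0 = 138.5·ln 16.68 − 305.0 = 138.5·2.8142 − 305.0 = 84.768.
Rounded: (255, 166, 85).
In hex: #FFA655.

#FFA655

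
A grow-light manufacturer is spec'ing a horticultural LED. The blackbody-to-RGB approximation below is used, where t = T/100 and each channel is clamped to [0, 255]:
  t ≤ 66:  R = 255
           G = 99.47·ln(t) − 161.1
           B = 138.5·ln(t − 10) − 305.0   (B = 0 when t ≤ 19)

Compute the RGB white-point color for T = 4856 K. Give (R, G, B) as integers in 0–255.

t = 4856/100 = 48.56; the t ≤ 66 branch applies.
R = 255 by definition for t ≤ 66.
G = 99.47·ln 48.56 − 161.1 = 99.47·3.8828 − 161.1 = 225.122.
B = 138.5·ln(48.56 − 10) − 305.0 = 138.5·ln 38.56 − 305.0 = 138.5·3.6522 − 305.0 = 200.832.
Rounded: (255, 225, 201).

(255, 225, 201)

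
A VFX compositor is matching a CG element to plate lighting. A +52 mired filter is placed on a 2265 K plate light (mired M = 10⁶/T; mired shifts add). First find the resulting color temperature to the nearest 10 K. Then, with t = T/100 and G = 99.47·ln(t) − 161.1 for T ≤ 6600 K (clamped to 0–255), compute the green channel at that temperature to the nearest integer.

138

M_in = 10⁶/2265 = 441.50; M_out = 441.50 + (+52) = 493.50.
T_out = 10⁶/493.50 = 2026.3 K → 2030 K; t = 20.3.
G = 99.47·ln 20.3 − 161.1 = 99.47·3.0106 − 161.1 = 138.366.
Rounded: 138.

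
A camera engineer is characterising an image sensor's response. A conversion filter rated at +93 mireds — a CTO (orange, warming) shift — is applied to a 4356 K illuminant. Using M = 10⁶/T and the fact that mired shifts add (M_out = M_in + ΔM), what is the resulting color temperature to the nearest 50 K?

M_in = 10⁶/4356 = 229.57 mireds.
M_out = 229.57 + (+93) = 322.57 mireds.
T_out = 10⁶/322.57 = 3100.1 K → 3100 K.

3100 K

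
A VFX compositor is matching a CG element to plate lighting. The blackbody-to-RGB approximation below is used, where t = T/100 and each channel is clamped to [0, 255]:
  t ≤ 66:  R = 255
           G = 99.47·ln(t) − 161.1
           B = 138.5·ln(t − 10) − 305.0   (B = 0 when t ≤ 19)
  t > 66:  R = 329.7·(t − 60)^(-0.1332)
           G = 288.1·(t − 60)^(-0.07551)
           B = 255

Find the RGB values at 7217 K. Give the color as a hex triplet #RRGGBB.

t = 7217/100 = 72.17; the t > 66 branch applies.
R = 329.7·(72.17 − 60)^(-0.1332) = 329.7·12.17^(-0.1332) = 329.7·0.71687 = 236.351.
G = 288.1·(72.17 − 60)^(-0.07551) = 288.1·12.17^(-0.07551) = 288.1·0.82804 = 238.557.
B = 255 by definition for t > 66.
Rounded: (236, 239, 255).
In hex: #ECEFFF.

#ECEFFF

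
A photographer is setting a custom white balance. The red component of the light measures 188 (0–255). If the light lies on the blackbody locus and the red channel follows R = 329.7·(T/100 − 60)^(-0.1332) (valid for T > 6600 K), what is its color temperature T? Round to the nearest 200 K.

(t − 60)^(-0.1332) = 188/329.7 = 0.57022.
t − 60 = 0.57022^(1/-0.1332) = 0.57022^(-7.508) = 67.848, so t = 127.848.
T = 100·t = 12785 K → 12800 K to the nearest 200 K.

12800 K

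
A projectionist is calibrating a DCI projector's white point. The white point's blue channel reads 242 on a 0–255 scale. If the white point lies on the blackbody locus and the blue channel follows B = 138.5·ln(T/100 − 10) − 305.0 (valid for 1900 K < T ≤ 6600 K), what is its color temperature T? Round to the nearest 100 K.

6200 K

ln(t − 10) = (242 + 305.0) / 138.5 = 3.9495.
t − 10 = e^3.9495 = 51.907, so t = 61.907.
T = 100·t = 6191 K → 6200 K to the nearest 100 K.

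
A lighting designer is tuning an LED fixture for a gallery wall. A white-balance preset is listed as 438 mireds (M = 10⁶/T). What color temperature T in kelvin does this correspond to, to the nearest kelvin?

2283 K

T = 10⁶ / 438 = 2283.11 K → 2283 K.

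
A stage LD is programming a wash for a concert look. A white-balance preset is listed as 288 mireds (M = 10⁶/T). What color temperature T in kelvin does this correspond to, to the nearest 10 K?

T = 10⁶ / 288 = 3472.22 K → 3470 K.

3470 K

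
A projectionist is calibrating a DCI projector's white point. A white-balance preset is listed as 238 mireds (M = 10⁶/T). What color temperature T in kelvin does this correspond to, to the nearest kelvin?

4202 K

T = 10⁶ / 238 = 4201.68 K → 4202 K.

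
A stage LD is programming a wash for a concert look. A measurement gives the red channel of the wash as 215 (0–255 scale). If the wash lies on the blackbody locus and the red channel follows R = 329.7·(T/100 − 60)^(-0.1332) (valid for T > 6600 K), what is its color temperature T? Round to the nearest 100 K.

8500 K

(t − 60)^(-0.1332) = 215/329.7 = 0.65211.
t − 60 = 0.65211^(1/-0.1332) = 0.65211^(-7.508) = 24.774, so t = 84.774.
T = 100·t = 8477 K → 8500 K to the nearest 100 K.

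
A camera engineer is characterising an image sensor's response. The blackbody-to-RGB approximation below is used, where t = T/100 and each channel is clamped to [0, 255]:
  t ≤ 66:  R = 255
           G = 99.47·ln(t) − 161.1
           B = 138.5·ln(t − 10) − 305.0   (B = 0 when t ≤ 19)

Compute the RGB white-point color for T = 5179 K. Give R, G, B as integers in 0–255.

R=255, G=232, B=212

t = 5179/100 = 51.79; the t ≤ 66 branch applies.
R = 255 by definition for t ≤ 66.
G = 99.47·ln 51.79 − 161.1 = 99.47·3.9472 − 161.1 = 231.528.
B = 138.5·ln(51.79 − 10) − 305.0 = 138.5·ln 41.79 − 305.0 = 138.5·3.7327 − 305.0 = 211.973.
Rounded: (255, 232, 212).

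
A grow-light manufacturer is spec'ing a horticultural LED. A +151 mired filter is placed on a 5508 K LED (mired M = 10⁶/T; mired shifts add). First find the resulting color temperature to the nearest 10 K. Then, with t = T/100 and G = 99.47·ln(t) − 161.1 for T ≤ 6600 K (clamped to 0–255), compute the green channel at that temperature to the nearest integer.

M_in = 10⁶/5508 = 181.55; M_out = 181.55 + (+151) = 332.55.
T_out = 10⁶/332.55 = 3007.0 K → 3010 K; t = 30.1.
G = 99.47·ln 30.1 − 161.1 = 99.47·3.4045 − 161.1 = 177.548.
Rounded: 178.

178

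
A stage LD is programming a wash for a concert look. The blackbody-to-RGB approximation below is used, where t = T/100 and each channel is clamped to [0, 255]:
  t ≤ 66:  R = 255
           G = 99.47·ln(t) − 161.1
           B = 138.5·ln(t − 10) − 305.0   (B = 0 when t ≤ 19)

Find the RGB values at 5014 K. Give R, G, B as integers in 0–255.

R=255, G=228, B=206

t = 5014/100 = 50.14; the t ≤ 66 branch applies.
R = 255 by definition for t ≤ 66.
G = 99.47·ln 50.14 − 161.1 = 99.47·3.9148 − 161.1 = 228.307.
B = 138.5·ln(50.14 − 10) − 305.0 = 138.5·ln 40.14 − 305.0 = 138.5·3.6924 − 305.0 = 206.394.
Rounded: (255, 228, 206).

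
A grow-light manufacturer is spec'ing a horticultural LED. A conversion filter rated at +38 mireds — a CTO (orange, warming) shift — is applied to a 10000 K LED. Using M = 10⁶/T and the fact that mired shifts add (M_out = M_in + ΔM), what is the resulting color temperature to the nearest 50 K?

M_in = 10⁶/10000 = 100.00 mireds.
M_out = 100.00 + (+38) = 138.00 mireds.
T_out = 10⁶/138.00 = 7246.4 K → 7250 K.

7250 K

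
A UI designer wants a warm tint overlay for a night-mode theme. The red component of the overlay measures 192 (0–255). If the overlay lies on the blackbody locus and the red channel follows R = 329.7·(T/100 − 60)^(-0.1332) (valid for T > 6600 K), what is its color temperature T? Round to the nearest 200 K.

(t − 60)^(-0.1332) = 192/329.7 = 0.58235.
t − 60 = 0.58235^(1/-0.1332) = 0.58235^(-7.508) = 57.929, so t = 117.929.
T = 100·t = 11793 K → 11800 K to the nearest 200 K.

11800 K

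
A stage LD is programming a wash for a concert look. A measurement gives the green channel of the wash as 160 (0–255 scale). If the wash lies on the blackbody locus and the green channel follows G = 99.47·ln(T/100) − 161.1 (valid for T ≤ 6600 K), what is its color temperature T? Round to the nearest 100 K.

2500 K

ln t = (160 + 161.1) / 99.47 = 3.2281.
t = e^3.2281 = 25.232.
T = 100·t = 2523 K → 2500 K to the nearest 100 K.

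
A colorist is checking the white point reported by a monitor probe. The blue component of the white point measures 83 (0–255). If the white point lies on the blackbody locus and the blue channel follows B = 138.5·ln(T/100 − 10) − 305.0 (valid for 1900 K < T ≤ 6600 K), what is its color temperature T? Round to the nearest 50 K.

2650 K

ln(t − 10) = (83 + 305.0) / 138.5 = 2.8014.
t − 10 = e^2.8014 = 16.468, so t = 26.468.
T = 100·t = 2647 K → 2650 K to the nearest 50 K.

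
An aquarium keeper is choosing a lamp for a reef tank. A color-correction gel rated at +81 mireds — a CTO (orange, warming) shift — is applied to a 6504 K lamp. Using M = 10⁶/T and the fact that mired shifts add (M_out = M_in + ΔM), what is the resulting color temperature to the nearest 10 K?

4260 K

M_in = 10⁶/6504 = 153.75 mireds.
M_out = 153.75 + (+81) = 234.75 mireds.
T_out = 10⁶/234.75 = 4259.8 K → 4260 K.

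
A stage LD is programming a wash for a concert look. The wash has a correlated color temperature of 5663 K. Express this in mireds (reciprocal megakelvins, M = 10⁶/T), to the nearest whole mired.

177 mireds

M = 10⁶ / 5663 = 176.585 → 177 mireds.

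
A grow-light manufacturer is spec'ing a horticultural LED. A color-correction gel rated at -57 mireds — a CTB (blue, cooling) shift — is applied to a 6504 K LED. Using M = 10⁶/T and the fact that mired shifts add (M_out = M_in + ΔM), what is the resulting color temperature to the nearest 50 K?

10350 K

M_in = 10⁶/6504 = 153.75 mireds.
M_out = 153.75 + (-57) = 96.75 mireds.
T_out = 10⁶/96.75 = 10335.8 K → 10350 K.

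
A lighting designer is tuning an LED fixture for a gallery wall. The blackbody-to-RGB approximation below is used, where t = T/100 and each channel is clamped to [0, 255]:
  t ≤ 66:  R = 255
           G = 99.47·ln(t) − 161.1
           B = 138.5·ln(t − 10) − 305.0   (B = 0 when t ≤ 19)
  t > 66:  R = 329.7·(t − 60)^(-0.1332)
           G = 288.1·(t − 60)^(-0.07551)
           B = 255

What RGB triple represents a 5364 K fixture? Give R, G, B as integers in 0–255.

R=255, G=235, B=218

t = 5364/100 = 53.64; the t ≤ 66 branch applies.
R = 255 by definition for t ≤ 66.
G = 99.47·ln 53.64 − 161.1 = 99.47·3.9823 − 161.1 = 235.019.
B = 138.5·ln(53.64 − 10) − 305.0 = 138.5·ln 43.64 − 305.0 = 138.5·3.7760 − 305.0 = 217.972.
Rounded: (255, 235, 218).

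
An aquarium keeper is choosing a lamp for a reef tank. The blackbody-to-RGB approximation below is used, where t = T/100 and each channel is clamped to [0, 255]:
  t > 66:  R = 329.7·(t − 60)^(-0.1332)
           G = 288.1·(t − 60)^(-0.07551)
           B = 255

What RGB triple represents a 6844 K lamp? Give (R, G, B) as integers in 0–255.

t = 6844/100 = 68.44; the t > 66 branch applies.
R = 329.7·(68.44 − 60)^(-0.1332) = 329.7·8.44^(-0.1332) = 329.7·0.75268 = 248.159.
G = 288.1·(68.44 − 60)^(-0.07551) = 288.1·8.44^(-0.07551) = 288.1·0.85124 = 245.242.
B = 255 by definition for t > 66.
Rounded: (248, 245, 255).

(248, 245, 255)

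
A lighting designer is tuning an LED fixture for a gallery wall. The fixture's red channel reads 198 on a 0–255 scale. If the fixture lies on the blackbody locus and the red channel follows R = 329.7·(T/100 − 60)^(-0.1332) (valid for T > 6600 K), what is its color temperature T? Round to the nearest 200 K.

10600 K

(t − 60)^(-0.1332) = 198/329.7 = 0.60055.
t − 60 = 0.60055^(1/-0.1332) = 0.60055^(-7.508) = 45.980, so t = 105.980.
T = 100·t = 10598 K → 10600 K to the nearest 200 K.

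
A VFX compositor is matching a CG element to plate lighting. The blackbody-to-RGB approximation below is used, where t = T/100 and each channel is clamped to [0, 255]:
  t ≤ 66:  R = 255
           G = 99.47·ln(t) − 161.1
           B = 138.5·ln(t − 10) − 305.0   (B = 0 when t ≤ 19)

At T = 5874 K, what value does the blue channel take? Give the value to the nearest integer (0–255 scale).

233

t = 5874/100 = 58.74; the t ≤ 66 branch applies.
B = 138.5·ln(58.74 − 10) − 305.0 = 138.5·ln 48.74 − 305.0 = 138.5·3.8865 − 305.0 = 233.280.
Rounded: 233.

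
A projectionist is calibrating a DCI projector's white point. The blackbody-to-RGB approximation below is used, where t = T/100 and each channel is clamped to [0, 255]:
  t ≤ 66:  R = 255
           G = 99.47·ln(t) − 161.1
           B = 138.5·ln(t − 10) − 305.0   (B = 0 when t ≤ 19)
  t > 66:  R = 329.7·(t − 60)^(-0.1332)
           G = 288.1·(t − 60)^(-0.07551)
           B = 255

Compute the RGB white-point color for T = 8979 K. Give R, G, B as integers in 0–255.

t = 8979/100 = 89.79; the t > 66 branch applies.
R = 329.7·(89.79 − 60)^(-0.1332) = 329.7·29.79^(-0.1332) = 329.7·0.63629 = 209.784.
G = 288.1·(89.79 − 60)^(-0.07551) = 288.1·29.79^(-0.07551) = 288.1·0.77391 = 222.965.
B = 255 by definition for t > 66.
Rounded: (210, 223, 255).

R=210, G=223, B=255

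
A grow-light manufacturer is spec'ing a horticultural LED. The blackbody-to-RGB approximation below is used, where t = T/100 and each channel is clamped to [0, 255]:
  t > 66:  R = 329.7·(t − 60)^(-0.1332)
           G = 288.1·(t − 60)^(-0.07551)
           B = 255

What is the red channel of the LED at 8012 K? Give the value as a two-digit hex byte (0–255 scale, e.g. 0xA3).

0xDD

t = 8012/100 = 80.12; the t > 66 branch applies.
R = 329.7·(80.12 − 60)^(-0.1332) = 329.7·20.12^(-0.1332) = 329.7·0.67044 = 221.042.
Rounded: 221; in hex, 0xDD.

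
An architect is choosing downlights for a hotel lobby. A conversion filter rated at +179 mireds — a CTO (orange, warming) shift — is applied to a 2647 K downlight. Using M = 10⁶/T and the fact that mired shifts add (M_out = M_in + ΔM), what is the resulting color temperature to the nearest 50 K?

M_in = 10⁶/2647 = 377.79 mireds.
M_out = 377.79 + (+179) = 556.79 mireds.
T_out = 10⁶/556.79 = 1796.0 K → 1800 K.

1800 K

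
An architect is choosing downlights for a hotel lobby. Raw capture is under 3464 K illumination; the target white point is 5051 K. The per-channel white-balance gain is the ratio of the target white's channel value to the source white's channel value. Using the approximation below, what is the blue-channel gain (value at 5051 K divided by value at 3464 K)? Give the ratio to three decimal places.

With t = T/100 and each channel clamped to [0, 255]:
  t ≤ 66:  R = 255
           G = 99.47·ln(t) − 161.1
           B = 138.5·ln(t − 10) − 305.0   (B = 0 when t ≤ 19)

At 3464 K (t = 34.64):
  B = 138.5·ln(34.64 − 10) − 305.0 = 138.5·ln 24.64 − 305.0 = 138.5·3.2044 − 305.0 = 138.805.
At 5051 K (t = 50.51):
  B = 138.5·ln(50.51 − 10) − 305.0 = 138.5·ln 40.51 − 305.0 = 138.5·3.7015 − 305.0 = 207.665.
Gain = 207.665 / 138.805 = 1.4961 → 1.496.

1.496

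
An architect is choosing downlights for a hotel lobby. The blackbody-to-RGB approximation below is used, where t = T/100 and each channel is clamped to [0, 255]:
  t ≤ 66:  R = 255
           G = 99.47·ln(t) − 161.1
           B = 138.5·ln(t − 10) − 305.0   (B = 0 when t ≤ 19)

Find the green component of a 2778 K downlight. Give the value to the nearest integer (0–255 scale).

170

t = 2778/100 = 27.78; the t ≤ 66 branch applies.
G = 99.47·ln 27.78 − 161.1 = 99.47·3.3243 − 161.1 = 169.570.
Rounded: 170.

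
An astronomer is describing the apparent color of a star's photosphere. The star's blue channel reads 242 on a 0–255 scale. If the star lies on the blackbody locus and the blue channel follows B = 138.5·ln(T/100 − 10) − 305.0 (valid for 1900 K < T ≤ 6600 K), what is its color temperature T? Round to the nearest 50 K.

6200 K

ln(t − 10) = (242 + 305.0) / 138.5 = 3.9495.
t − 10 = e^3.9495 = 51.907, so t = 61.907.
T = 100·t = 6191 K → 6200 K to the nearest 50 K.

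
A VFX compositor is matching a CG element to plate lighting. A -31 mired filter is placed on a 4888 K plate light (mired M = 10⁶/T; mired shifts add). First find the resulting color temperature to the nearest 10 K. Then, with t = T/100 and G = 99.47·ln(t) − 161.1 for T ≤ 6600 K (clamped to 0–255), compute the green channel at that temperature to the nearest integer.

242

M_in = 10⁶/4888 = 204.58; M_out = 204.58 + (-31) = 173.58.
T_out = 10⁶/173.58 = 5760.9 K → 5760 K; t = 57.6.
G = 99.47·ln 57.6 − 161.1 = 99.47·4.0535 − 161.1 = 242.104.
Rounded: 242.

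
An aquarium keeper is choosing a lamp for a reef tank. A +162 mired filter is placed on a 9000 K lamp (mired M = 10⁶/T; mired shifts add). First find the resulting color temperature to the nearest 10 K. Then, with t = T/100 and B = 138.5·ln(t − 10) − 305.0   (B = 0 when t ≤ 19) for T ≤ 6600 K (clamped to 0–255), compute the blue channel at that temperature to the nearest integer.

M_in = 10⁶/9000 = 111.11; M_out = 111.11 + (+162) = 273.11.
T_out = 10⁶/273.11 = 3661.5 K → 3660 K; t = 36.6.
B = 138.5·ln(36.6 − 10) − 305.0 = 138.5·ln 26.6 − 305.0 = 138.5·3.2809 − 305.0 = 149.406.
Rounded: 149.

149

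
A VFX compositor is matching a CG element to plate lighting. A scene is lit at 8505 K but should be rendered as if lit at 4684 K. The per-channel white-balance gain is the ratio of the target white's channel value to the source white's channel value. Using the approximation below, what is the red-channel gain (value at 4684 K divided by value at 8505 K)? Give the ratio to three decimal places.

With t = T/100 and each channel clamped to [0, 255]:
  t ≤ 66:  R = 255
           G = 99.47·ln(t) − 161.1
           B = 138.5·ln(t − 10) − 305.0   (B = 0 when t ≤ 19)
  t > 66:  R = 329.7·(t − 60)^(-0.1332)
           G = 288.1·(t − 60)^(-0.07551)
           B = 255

1.188

At 8505 K (t = 85.05):
  R = 329.7·(85.05 − 60)^(-0.1332) = 329.7·25.05^(-0.1332) = 329.7·0.65115 = 214.683.
At 4684 K (t = 46.84):
  R = 255 by definition for t ≤ 66.
Gain = 255.000 / 214.683 = 1.1878 → 1.188.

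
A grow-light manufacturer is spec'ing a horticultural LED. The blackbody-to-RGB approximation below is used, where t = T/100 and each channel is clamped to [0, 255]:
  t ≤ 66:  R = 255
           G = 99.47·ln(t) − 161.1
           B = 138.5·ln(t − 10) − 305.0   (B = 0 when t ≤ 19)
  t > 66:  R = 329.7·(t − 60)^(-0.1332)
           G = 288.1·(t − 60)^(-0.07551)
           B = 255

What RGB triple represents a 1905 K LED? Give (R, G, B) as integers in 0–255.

t = 1905/100 = 19.05; the t ≤ 66 branch applies.
R = 255 by definition for t ≤ 66.
G = 99.47·ln 19.05 − 161.1 = 99.47·2.9471 − 161.1 = 132.045.
B = 138.5·ln(19.05 − 10) − 305.0 = 138.5·ln 9.05 − 305.0 = 138.5·2.2028 − 305.0 = 0.083.
Rounded: (255, 132, 0).

(255, 132, 0)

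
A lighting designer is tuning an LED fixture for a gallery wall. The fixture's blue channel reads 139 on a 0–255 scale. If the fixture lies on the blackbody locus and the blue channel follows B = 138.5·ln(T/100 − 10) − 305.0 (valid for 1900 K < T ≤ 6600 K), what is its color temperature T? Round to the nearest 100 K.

3500 K

ln(t − 10) = (139 + 305.0) / 138.5 = 3.2058.
t − 10 = e^3.2058 = 24.675, so t = 34.675.
T = 100·t = 3467 K → 3500 K to the nearest 100 K.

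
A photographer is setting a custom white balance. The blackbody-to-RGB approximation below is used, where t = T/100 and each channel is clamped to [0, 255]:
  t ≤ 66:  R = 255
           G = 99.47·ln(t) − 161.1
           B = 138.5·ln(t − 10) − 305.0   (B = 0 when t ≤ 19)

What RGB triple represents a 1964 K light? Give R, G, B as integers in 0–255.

R=255, G=135, B=9

t = 1964/100 = 19.64; the t ≤ 66 branch applies.
R = 255 by definition for t ≤ 66.
G = 99.47·ln 19.64 − 161.1 = 99.47·2.9776 − 161.1 = 135.079.
B = 138.5·ln(19.64 − 10) − 305.0 = 138.5·ln 9.64 − 305.0 = 138.5·2.2659 − 305.0 = 8.830.
Rounded: (255, 135, 9).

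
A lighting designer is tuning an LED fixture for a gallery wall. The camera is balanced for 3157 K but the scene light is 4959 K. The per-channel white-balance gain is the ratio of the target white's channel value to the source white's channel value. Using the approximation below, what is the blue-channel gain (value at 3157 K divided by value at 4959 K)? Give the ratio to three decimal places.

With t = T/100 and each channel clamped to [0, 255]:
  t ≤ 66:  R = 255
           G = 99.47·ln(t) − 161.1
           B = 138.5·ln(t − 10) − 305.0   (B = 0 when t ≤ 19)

At 4959 K (t = 49.59):
  B = 138.5·ln(49.59 − 10) − 305.0 = 138.5·ln 39.59 − 305.0 = 138.5·3.6786 − 305.0 = 204.483.
At 3157 K (t = 31.57):
  B = 138.5·ln(31.57 − 10) − 305.0 = 138.5·ln 21.57 − 305.0 = 138.5·3.0713 − 305.0 = 120.376.
Gain = 120.376 / 204.483 = 0.5887 → 0.589.

0.589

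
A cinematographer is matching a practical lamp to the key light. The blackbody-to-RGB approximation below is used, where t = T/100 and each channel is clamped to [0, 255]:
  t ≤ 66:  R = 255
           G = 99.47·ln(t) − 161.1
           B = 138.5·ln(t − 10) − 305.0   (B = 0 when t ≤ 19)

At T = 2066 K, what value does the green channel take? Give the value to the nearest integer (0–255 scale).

140

t = 2066/100 = 20.66; the t ≤ 66 branch applies.
G = 99.47·ln 20.66 − 161.1 = 99.47·3.0282 − 161.1 = 140.115.
Rounded: 140.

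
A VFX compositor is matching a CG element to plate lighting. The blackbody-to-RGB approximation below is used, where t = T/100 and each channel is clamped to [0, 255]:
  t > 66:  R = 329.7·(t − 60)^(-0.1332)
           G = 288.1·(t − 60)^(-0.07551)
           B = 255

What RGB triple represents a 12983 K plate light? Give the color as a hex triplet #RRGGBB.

#BBD1FF

t = 12983/100 = 129.83; the t > 66 branch applies.
R = 329.7·(129.83 − 60)^(-0.1332) = 329.7·69.83^(-0.1332) = 329.7·0.56803 = 187.280.
G = 288.1·(129.83 − 60)^(-0.07551) = 288.1·69.83^(-0.07551) = 288.1·0.72570 = 209.074.
B = 255 by definition for t > 66.
Rounded: (187, 209, 255).
In hex: #BBD1FF.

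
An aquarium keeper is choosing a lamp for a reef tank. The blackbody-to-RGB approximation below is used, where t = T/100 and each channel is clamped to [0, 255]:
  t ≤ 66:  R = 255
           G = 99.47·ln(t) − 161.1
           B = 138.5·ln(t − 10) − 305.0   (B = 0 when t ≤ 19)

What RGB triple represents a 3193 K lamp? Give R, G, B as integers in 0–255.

R=255, G=183, B=123

t = 3193/100 = 31.93; the t ≤ 66 branch applies.
R = 255 by definition for t ≤ 66.
G = 99.47·ln 31.93 − 161.1 = 99.47·3.4635 − 161.1 = 183.419.
B = 138.5·ln(31.93 − 10) − 305.0 = 138.5·ln 21.93 − 305.0 = 138.5·3.0879 − 305.0 = 122.668.
Rounded: (255, 183, 123).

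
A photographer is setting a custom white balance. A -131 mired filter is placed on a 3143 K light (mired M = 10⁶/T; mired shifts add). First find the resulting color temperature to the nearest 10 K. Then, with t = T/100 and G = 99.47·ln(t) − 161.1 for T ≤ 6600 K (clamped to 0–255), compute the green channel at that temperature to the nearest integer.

235

M_in = 10⁶/3143 = 318.17; M_out = 318.17 + (-131) = 187.17.
T_out = 10⁶/187.17 = 5342.8 K → 5340 K; t = 53.4.
G = 99.47·ln 53.4 − 161.1 = 99.47·3.9778 − 161.1 = 234.573.
Rounded: 235.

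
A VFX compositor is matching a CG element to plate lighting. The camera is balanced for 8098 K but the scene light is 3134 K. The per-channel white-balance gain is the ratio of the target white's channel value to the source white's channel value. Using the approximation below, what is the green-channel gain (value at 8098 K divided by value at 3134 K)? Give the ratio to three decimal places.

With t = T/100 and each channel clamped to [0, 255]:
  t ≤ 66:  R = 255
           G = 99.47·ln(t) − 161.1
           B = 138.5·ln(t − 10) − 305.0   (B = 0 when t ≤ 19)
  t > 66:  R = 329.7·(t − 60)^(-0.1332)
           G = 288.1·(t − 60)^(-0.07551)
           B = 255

1.261

At 3134 K (t = 31.34):
  G = 99.47·ln 31.34 − 161.1 = 99.47·3.4449 − 161.1 = 181.564.
At 8098 K (t = 80.98):
  G = 288.1·(80.98 − 60)^(-0.07551) = 288.1·20.98^(-0.07551) = 288.1·0.79468 = 228.946.
Gain = 228.946 / 181.564 = 1.2610 → 1.261.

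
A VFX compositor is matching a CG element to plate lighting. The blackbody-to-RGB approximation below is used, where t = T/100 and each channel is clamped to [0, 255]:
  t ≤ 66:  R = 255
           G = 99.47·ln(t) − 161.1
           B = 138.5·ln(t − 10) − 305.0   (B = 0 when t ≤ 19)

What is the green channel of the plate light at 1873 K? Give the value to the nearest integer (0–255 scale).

t = 1873/100 = 18.73; the t ≤ 66 branch applies.
G = 99.47·ln 18.73 − 161.1 = 99.47·2.9301 − 161.1 = 130.360.
Rounded: 130.

130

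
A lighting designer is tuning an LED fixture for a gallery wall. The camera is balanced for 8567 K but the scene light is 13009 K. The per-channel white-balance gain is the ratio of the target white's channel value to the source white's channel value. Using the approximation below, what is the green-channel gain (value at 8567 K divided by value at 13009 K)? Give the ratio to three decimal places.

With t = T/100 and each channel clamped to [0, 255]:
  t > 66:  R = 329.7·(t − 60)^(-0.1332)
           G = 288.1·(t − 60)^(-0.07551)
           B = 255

1.079

At 13009 K (t = 130.09):
  G = 288.1·(130.09 − 60)^(-0.07551) = 288.1·70.09^(-0.07551) = 288.1·0.72550 = 209.015.
At 8567 K (t = 85.67):
  G = 288.1·(85.67 − 60)^(-0.07551) = 288.1·25.67^(-0.07551) = 288.1·0.78266 = 225.485.
Gain = 225.485 / 209.015 = 1.0788 → 1.079.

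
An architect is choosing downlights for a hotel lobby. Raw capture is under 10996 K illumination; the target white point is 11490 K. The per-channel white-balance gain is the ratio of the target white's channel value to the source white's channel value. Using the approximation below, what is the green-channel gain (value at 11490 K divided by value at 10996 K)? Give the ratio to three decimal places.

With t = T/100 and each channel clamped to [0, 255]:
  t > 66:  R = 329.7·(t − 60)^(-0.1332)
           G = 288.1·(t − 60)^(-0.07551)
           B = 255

At 10996 K (t = 109.96):
  G = 288.1·(109.96 − 60)^(-0.07551) = 288.1·49.96^(-0.07551) = 288.1·0.74428 = 214.427.
At 11490 K (t = 114.9):
  G = 288.1·(114.9 − 60)^(-0.07551) = 288.1·54.9^(-0.07551) = 288.1·0.73900 = 212.906.
Gain = 212.906 / 214.427 = 0.9929 → 0.993.

0.993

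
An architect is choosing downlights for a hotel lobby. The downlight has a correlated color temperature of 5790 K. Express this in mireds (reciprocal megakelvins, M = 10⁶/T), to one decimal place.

M = 10⁶ / 5790 = 172.712 → 172.7 mireds.

172.7 mireds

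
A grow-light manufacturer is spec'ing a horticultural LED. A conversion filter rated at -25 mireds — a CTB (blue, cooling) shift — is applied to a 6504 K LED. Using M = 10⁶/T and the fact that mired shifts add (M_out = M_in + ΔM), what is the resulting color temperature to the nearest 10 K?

7770 K

M_in = 10⁶/6504 = 153.75 mireds.
M_out = 153.75 + (-25) = 128.75 mireds.
T_out = 10⁶/128.75 = 7766.9 K → 7770 K.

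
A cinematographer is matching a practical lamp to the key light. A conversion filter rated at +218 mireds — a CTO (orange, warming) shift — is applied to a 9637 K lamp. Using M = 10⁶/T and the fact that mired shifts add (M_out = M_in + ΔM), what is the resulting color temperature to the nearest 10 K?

M_in = 10⁶/9637 = 103.77 mireds.
M_out = 103.77 + (+218) = 321.77 mireds.
T_out = 10⁶/321.77 = 3107.8 K → 3110 K.

3110 K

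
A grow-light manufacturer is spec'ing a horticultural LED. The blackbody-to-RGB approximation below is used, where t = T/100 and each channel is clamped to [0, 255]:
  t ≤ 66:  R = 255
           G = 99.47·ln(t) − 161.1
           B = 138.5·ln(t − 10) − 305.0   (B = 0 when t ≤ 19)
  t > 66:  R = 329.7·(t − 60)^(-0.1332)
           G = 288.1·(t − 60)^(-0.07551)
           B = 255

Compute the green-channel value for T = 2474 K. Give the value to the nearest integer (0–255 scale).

t = 2474/100 = 24.74; the t ≤ 66 branch applies.
G = 99.47·ln 24.74 − 161.1 = 99.47·3.2084 − 161.1 = 158.042.
Rounded: 158.

158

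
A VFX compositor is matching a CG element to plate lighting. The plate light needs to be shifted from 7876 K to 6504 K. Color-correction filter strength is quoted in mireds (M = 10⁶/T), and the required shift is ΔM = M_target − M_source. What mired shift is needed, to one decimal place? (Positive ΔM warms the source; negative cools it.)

+26.8 mireds

M_source = 10⁶/7876 = 126.968; M_target = 10⁶/6504 = 153.752.
ΔM = 153.752 − 126.968 = 26.784 → +26.8 mireds, a warming shift.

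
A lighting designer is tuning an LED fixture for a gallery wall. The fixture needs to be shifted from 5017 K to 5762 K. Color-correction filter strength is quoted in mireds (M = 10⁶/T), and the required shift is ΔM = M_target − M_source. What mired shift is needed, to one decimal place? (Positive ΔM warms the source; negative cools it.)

M_source = 10⁶/5017 = 199.322; M_target = 10⁶/5762 = 173.551.
ΔM = 173.551 − 199.322 = -25.771 → -25.8 mireds, a cooling shift.

-25.8 mireds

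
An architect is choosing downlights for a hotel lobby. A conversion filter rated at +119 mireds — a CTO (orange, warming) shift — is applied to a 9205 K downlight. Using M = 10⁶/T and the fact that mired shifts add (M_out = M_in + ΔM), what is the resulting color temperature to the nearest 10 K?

M_in = 10⁶/9205 = 108.64 mireds.
M_out = 108.64 + (+119) = 227.64 mireds.
T_out = 10⁶/227.64 = 4393.0 K → 4390 K.

4390 K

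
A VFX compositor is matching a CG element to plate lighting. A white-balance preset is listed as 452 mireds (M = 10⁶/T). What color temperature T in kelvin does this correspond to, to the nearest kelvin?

2212 K

T = 10⁶ / 452 = 2212.39 K → 2212 K.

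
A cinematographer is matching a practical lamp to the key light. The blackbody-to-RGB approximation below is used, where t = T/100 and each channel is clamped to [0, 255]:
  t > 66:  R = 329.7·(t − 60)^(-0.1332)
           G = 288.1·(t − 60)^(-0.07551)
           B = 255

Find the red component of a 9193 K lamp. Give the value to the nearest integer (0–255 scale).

208

t = 9193/100 = 91.93; the t > 66 branch applies.
R = 329.7·(91.93 − 60)^(-0.1332) = 329.7·31.93^(-0.1332) = 329.7·0.63044 = 207.855.
Rounded: 208.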